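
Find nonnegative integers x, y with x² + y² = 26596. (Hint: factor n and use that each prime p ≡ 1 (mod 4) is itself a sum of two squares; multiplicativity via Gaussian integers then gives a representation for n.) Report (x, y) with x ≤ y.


Step 1: Factor n = 26596 = 2^2 · 61 · 109.
Step 2: Check the mod-4 condition on each prime factor: 2 = 2 (special); 61 ≡ 1 (mod 4), exponent 1; 109 ≡ 1 (mod 4), exponent 1.
All primes ≡ 3 (mod 4) appear to even exponent (or don't appear), so by the two-squares theorem n IS expressible as a sum of two squares.
Step 3: Build a representation. Group n = k² · m with k = 2 and m = 61 · 109 = 6649 (a product of primes ≡ 1 (mod 4)); a representation of m scales to one of n via (k·x)² + (k·y)² = k²(x² + y²). Each prime p ≡ 1 (mod 4) is itself a sum of two squares; find a² by testing p − a² for a perfect square:
  61: 61 − 1² = 60, 61 − 2² = 57, 61 − 3² = 52, 61 − 4² = 45, 61 − 5² = 36 = 6² ⇒ 61 = 5² + 6².
  109: 109 − 1² = 108, 109 − 2² = 105, 109 − 3² = 100 = 10² ⇒ 109 = 3² + 10².
  Combine using the Brahmagupta–Fibonacci identity (a² + b²)(c² + d²) = (ac − bd)² + (ad + bc)² = (ac + bd)² + (ad − bc)²:
  61 · 109 = 6649: from (5² + 6²)(3² + 10²), take (5·3 − 6·10, 5·10 + 6·3) = (15 − 60, 50 + 18) = (-45, 68); dropping signs (only squares matter) gives (45, 68); check 45² + 68² = 2025 + 4624 = 6649 ✓.
  Scale by k = 2: (2·45, 2·68) = (90, 136).
Step 4: Order so x ≤ y and verify: 90² + 136² = 8100 + 18496 = 26596 = n. ✓

n = 26596 = 90² + 136² (one valid representation with x ≤ y).


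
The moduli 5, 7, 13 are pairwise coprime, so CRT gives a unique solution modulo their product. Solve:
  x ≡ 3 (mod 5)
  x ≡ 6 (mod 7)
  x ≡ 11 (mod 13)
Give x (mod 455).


Moduli 5, 7, 13 are pairwise coprime; by CRT there is a unique solution modulo M = 5 · 7 · 13 = 455.
Solve pairwise, accumulating the modulus:
  Start with x ≡ 3 (mod 5).
  Combine with x ≡ 6 (mod 7): since gcd(5, 7) = 1, we get a unique residue mod 35.
    Write x = 3 + 5·t and substitute into x ≡ 6 (mod 7): 5·t ≡ 6 − 3 = 3 (mod 7).
    The inverse of 5 mod 7 is 3 (since 5·3 = 15 = 2·7 + 1), so t ≡ 3·3 = 9 ≡ 2 (mod 7).
    Then x = 3 + 5·2 = 13, valid modulo lcm(5, 7) = 35: x ≡ 13 (mod 35).
  Combine with x ≡ 11 (mod 13): since gcd(35, 13) = 1, we get a unique residue mod 455.
    Write x = 13 + 35·t and substitute into x ≡ 11 (mod 13): 35·t ≡ 11 − 13 = -2 (mod 13).
    Reduce coefficients mod 13: 9·t ≡ 11 (mod 13).
    The inverse of 9 mod 13 is 3 (since 9·3 = 27 = 2·13 + 1), so t ≡ 3·11 = 33 ≡ 7 (mod 13).
    Then x = 13 + 35·7 = 258, valid modulo lcm(35, 13) = 455: x ≡ 258 (mod 455).
Verify: 258 mod 5 = 3 ✓, 258 mod 7 = 6 ✓, 258 mod 13 = 11 ✓.

x ≡ 258 (mod 455).


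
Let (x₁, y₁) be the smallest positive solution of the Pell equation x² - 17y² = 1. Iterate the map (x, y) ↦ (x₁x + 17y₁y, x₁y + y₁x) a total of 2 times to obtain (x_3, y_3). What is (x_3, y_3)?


Step 1: Find the fundamental solution (x₁, y₁) of x² - 17y² = 1.
  Expand √17 as a continued fraction. a₀ = ⌊√17⌋ = 4; iterate m_{k+1} = d_k·a_k − m_k, d_{k+1} = (17 − m_{k+1}²)/d_k, a_{k+1} = ⌊(a₀ + m_{k+1})/d_{k+1}⌋ (starting m₀ = 0, d₀ = 1), with convergents p_k = a_k·p_{k-1} + p_{k-2}, q_k = a_k·q_{k-1} + q_{k-2} (p₋₁ = 1, q₋₁ = 0):
  k = 0: a₀ = 4; p₀/q₀ = 4/1; p₀² − 17·q₀² = 16 − 17 = -1.
  k = 1: m = 4, d = 1, a = ⌊(4 + 4)/1⌋ = 8; p/q = (8·4 + 1)/(8·1 + 0) = 33/8; p² − 17·q² = 1089 − 1088 = 1.
  The first convergent with p² − 17·q² = 1 gives the fundamental solution (x₁, y₁) = (33, 8).
Step 2: Apply the recurrence (x_{n+1}, y_{n+1}) = (x₁x_n + 17y₁y_n, x₁y_n + y₁x_n) repeatedly.
  From (x_1, y_1) = (33, 8): x_2 = 33·33 + 17·8·8 = 2177; y_2 = 33·8 + 8·33 = 528.
  From (x_2, y_2) = (2177, 528): x_3 = 33·2177 + 17·8·528 = 143649; y_3 = 33·528 + 8·2177 = 34840.
Step 3: Verify x_3² - 17·y_3² = 20635035201 - 20635035200 = 1 (should be 1). ✓

(x_1, y_1) = (33, 8); (x_3, y_3) = (143649, 34840).


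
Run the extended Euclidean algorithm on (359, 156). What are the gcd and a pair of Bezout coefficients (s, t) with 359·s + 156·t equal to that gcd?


Euclidean algorithm on (359, 156) — divide until remainder is 0:
  359 = 2 · 156 + 47
  156 = 3 · 47 + 15
  47 = 3 · 15 + 2
  15 = 7 · 2 + 1
  2 = 2 · 1 + 0
gcd(359, 156) = 1.
Track Bezout coefficients alongside the remainders: start with r₀ = 359 = a·1 + b·0 (s = 1, t = 0) and r₁ = 156 = a·0 + b·1 (s = 0, t = 1); each new remainder r_{k+1} = r_{k-1} − q_k·r_k inherits s_{k+1} = s_{k-1} − q_k·s_k, t_{k+1} = t_{k-1} − q_k·t_k, so r_k = a·s_k + b·t_k at every step:
  q = 2: r = 47, s = 1 − 2·0 = 1, t = 0 − 2·1 = -2  (check: 359·1 + 156·(-2) = 47)
  q = 3: r = 15, s = 0 − 3·1 = -3, t = 1 − 3·(-2) = 7  (check: 359·(-3) + 156·7 = 15)
  q = 3: r = 2, s = 1 − 3·(-3) = 10, t = -2 − 3·7 = -23  (check: 359·10 + 156·(-23) = 2)
  q = 7: r = 1, s = -3 − 7·10 = -73, t = 7 − 7·(-23) = 168  (check: 359·(-73) + 156·168 = 1)
The row with r = 1 (the gcd) gives the Bezout coefficients s = -73, t = 168.
Result: 359 · (-73) + 156 · (168) = 1.

gcd(359, 156) = 1; s = -73, t = 168 (check: 359·(-73) + 156·168 = 1).


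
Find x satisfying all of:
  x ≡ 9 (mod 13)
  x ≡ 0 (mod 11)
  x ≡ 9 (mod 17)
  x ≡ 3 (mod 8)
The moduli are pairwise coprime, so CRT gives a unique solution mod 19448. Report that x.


Product of moduli M = 13 · 11 · 17 · 8 = 19448.
Merge one congruence at a time:
  Start: x ≡ 9 (mod 13).
  Combine with x ≡ 0 (mod 11); new modulus lcm = 143.
    Write x = 9 + 13·t and substitute into x ≡ 0 (mod 11): 13·t ≡ 0 − 9 = -9 (mod 11).
    Reduce coefficients mod 11: 2·t ≡ 2 (mod 11).
    The inverse of 2 mod 11 is 6 (since 2·6 = 12 = 1·11 + 1), so t ≡ 6·2 = 12 ≡ 1 (mod 11).
    Then x = 9 + 13·1 = 22, valid modulo lcm(13, 11) = 143: x ≡ 22 (mod 143).
  Combine with x ≡ 9 (mod 17); new modulus lcm = 2431.
    Write x = 22 + 143·t and substitute into x ≡ 9 (mod 17): 143·t ≡ 9 − 22 = -13 (mod 17).
    Reduce coefficients mod 17: 7·t ≡ 4 (mod 17).
    The inverse of 7 mod 17 is 5 (since 7·5 = 35 = 2·17 + 1), so t ≡ 5·4 = 20 ≡ 3 (mod 17).
    Then x = 22 + 143·3 = 451, valid modulo lcm(143, 17) = 2431: x ≡ 451 (mod 2431).
  Combine with x ≡ 3 (mod 8); new modulus lcm = 19448.
    Write x = 451 + 2431·t and substitute into x ≡ 3 (mod 8): 2431·t ≡ 3 − 451 = -448 (mod 8).
    Reduce coefficients mod 8: 7·t ≡ 0 (mod 8).
    The inverse of 7 mod 8 is 7 (since 7·7 = 49 = 6·8 + 1), so t ≡ 7·0 = 0 ≡ 0 (mod 8).
    Then x = 451 + 2431·0 = 451, valid modulo lcm(2431, 8) = 19448: x ≡ 451 (mod 19448).
Verify against each original: 451 mod 13 = 9, 451 mod 11 = 0, 451 mod 17 = 9, 451 mod 8 = 3.

x ≡ 451 (mod 19448).


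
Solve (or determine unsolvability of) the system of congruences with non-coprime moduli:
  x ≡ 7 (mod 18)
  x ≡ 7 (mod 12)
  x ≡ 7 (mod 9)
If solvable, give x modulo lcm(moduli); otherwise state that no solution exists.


Moduli 18, 12, 9 are not pairwise coprime, so CRT works modulo lcm(m_i) when all pairwise compatibility conditions hold.
Pairwise compatibility: gcd(m_i, m_j) must divide a_i - a_j for every pair.
Merge one congruence at a time:
  Start: x ≡ 7 (mod 18).
  Combine with x ≡ 7 (mod 12): gcd(18, 12) = 6; 7 - 7 = 0, which IS divisible by 6, so compatible.
    Write x = 7 + 18·t and substitute into x ≡ 7 (mod 12): 18·t ≡ 7 − 7 = 0 (mod 12).
    Divide the congruence (and modulus) by g = 6: 3·t ≡ 0 (mod 2).
    Reduce coefficients mod 2: 1·t ≡ 0 (mod 2).
    So t ≡ 0 (mod 2).
    Then x = 7 + 18·0 = 7, valid modulo lcm(18, 12) = 36: x ≡ 7 (mod 36).
  Combine with x ≡ 7 (mod 9): gcd(36, 9) = 9; 7 - 7 = 0, which IS divisible by 9, so compatible.
    Write x = 7 + 36·t and substitute into x ≡ 7 (mod 9): 36·t ≡ 7 − 7 = 0 (mod 9).
    Divide the congruence (and modulus) by g = 9: 4·t ≡ 0 (mod 1).
    Modulo 1 every t works; take t = 0.
    Then x = 7 + 36·0 = 7, valid modulo lcm(36, 9) = 36: x ≡ 7 (mod 36).
Verify: 7 mod 18 = 7, 7 mod 12 = 7, 7 mod 9 = 7.

x ≡ 7 (mod 36).


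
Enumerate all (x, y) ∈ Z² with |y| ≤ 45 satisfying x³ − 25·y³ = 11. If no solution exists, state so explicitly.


The equation is x³ - 25y³ = 11. For fixed y, x³ = 25·y³ + 11, so a solution requires the RHS to be a perfect cube.
Strategy: iterate y from -45 to 45, compute RHS = 25·y³ + 11, and check whether it is a (positive or negative) perfect cube.
Check small values of y:
  y = 0: RHS = 11 is not a perfect cube.
  y = 1: RHS = 36 is not a perfect cube.
  y = -1: RHS = -14 is not a perfect cube.
  y = 2: RHS = 211 is not a perfect cube.
  y = -2: RHS = -189 is not a perfect cube.
  y = 3: RHS = 686 is not a perfect cube.
  y = -3: RHS = -664 is not a perfect cube.
Continuing the search up to |y| = 45 finds no solutions either.
No (x, y) in the scanned range satisfies the equation.

No integer solutions with |y| ≤ 45.


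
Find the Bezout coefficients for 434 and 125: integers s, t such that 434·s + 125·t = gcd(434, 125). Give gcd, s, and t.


Euclidean algorithm on (434, 125) — divide until remainder is 0:
  434 = 3 · 125 + 59
  125 = 2 · 59 + 7
  59 = 8 · 7 + 3
  7 = 2 · 3 + 1
  3 = 3 · 1 + 0
gcd(434, 125) = 1.
Track Bezout coefficients alongside the remainders: start with r₀ = 434 = a·1 + b·0 (s = 1, t = 0) and r₁ = 125 = a·0 + b·1 (s = 0, t = 1); each new remainder r_{k+1} = r_{k-1} − q_k·r_k inherits s_{k+1} = s_{k-1} − q_k·s_k, t_{k+1} = t_{k-1} − q_k·t_k, so r_k = a·s_k + b·t_k at every step:
  q = 3: r = 59, s = 1 − 3·0 = 1, t = 0 − 3·1 = -3  (check: 434·1 + 125·(-3) = 59)
  q = 2: r = 7, s = 0 − 2·1 = -2, t = 1 − 2·(-3) = 7  (check: 434·(-2) + 125·7 = 7)
  q = 8: r = 3, s = 1 − 8·(-2) = 17, t = -3 − 8·7 = -59  (check: 434·17 + 125·(-59) = 3)
  q = 2: r = 1, s = -2 − 2·17 = -36, t = 7 − 2·(-59) = 125  (check: 434·(-36) + 125·125 = 1)
The row with r = 1 (the gcd) gives the Bezout coefficients s = -36, t = 125.
Result: 434 · (-36) + 125 · (125) = 1.

gcd(434, 125) = 1; s = -36, t = 125 (check: 434·(-36) + 125·125 = 1).


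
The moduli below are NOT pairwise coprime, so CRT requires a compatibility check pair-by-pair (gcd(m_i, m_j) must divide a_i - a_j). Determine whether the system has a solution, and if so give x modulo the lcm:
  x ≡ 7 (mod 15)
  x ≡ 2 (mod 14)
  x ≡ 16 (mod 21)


Moduli 15, 14, 21 are not pairwise coprime, so CRT works modulo lcm(m_i) when all pairwise compatibility conditions hold.
Pairwise compatibility: gcd(m_i, m_j) must divide a_i - a_j for every pair.
Merge one congruence at a time:
  Start: x ≡ 7 (mod 15).
  Combine with x ≡ 2 (mod 14): gcd(15, 14) = 1; 2 - 7 = -5, which IS divisible by 1, so compatible.
    Write x = 7 + 15·t and substitute into x ≡ 2 (mod 14): 15·t ≡ 2 − 7 = -5 (mod 14).
    Reduce coefficients mod 14: 1·t ≡ 9 (mod 14).
    So t ≡ 9 (mod 14).
    Then x = 7 + 15·9 = 142, valid modulo lcm(15, 14) = 210: x ≡ 142 (mod 210).
  Combine with x ≡ 16 (mod 21): gcd(210, 21) = 21; 16 - 142 = -126, which IS divisible by 21, so compatible.
    Write x = 142 + 210·t and substitute into x ≡ 16 (mod 21): 210·t ≡ 16 − 142 = -126 (mod 21).
    Divide the congruence (and modulus) by g = 21: 10·t ≡ -6 (mod 1).
    Modulo 1 every t works; take t = 0.
    Then x = 142 + 210·0 = 142, valid modulo lcm(210, 21) = 210: x ≡ 142 (mod 210).
Verify: 142 mod 15 = 7, 142 mod 14 = 2, 142 mod 21 = 16.

x ≡ 142 (mod 210).


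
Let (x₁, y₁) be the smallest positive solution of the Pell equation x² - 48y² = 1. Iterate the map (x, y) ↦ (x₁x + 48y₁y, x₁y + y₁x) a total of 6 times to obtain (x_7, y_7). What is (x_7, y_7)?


Step 1: Find the fundamental solution (x₁, y₁) of x² - 48y² = 1.
  Expand √48 as a continued fraction. a₀ = ⌊√48⌋ = 6; iterate m_{k+1} = d_k·a_k − m_k, d_{k+1} = (48 − m_{k+1}²)/d_k, a_{k+1} = ⌊(a₀ + m_{k+1})/d_{k+1}⌋ (starting m₀ = 0, d₀ = 1), with convergents p_k = a_k·p_{k-1} + p_{k-2}, q_k = a_k·q_{k-1} + q_{k-2} (p₋₁ = 1, q₋₁ = 0):
  k = 0: a₀ = 6; p₀/q₀ = 6/1; p₀² − 48·q₀² = 36 − 48 = -12.
  k = 1: m = 6, d = 12, a = ⌊(6 + 6)/12⌋ = 1; p/q = (1·6 + 1)/(1·1 + 0) = 7/1; p² − 48·q² = 49 − 48 = 1.
  The first convergent with p² − 48·q² = 1 gives the fundamental solution (x₁, y₁) = (7, 1).
Step 2: Apply the recurrence (x_{n+1}, y_{n+1}) = (x₁x_n + 48y₁y_n, x₁y_n + y₁x_n) repeatedly.
  From (x_1, y_1) = (7, 1): x_2 = 7·7 + 48·1·1 = 97; y_2 = 7·1 + 1·7 = 14.
  From (x_2, y_2) = (97, 14): x_3 = 7·97 + 48·1·14 = 1351; y_3 = 7·14 + 1·97 = 195.
  From (x_3, y_3) = (1351, 195): x_4 = 7·1351 + 48·1·195 = 18817; y_4 = 7·195 + 1·1351 = 2716.
  From (x_4, y_4) = (18817, 2716): x_5 = 7·18817 + 48·1·2716 = 262087; y_5 = 7·2716 + 1·18817 = 37829.
  From (x_5, y_5) = (262087, 37829): x_6 = 7·262087 + 48·1·37829 = 3650401; y_6 = 7·37829 + 1·262087 = 526890.
  From (x_6, y_6) = (3650401, 526890): x_7 = 7·3650401 + 48·1·526890 = 50843527; y_7 = 7·526890 + 1·3650401 = 7338631.
Step 3: Verify x_7² - 48·y_7² = 2585064237799729 - 2585064237799728 = 1 (should be 1). ✓

(x_1, y_1) = (7, 1); (x_7, y_7) = (50843527, 7338631).


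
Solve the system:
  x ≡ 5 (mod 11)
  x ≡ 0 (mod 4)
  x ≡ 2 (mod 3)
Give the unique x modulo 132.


Moduli 11, 4, 3 are pairwise coprime; by CRT there is a unique solution modulo M = 11 · 4 · 3 = 132.
Solve pairwise, accumulating the modulus:
  Start with x ≡ 5 (mod 11).
  Combine with x ≡ 0 (mod 4): since gcd(11, 4) = 1, we get a unique residue mod 44.
    Write x = 5 + 11·t and substitute into x ≡ 0 (mod 4): 11·t ≡ 0 − 5 = -5 (mod 4).
    Reduce coefficients mod 4: 3·t ≡ 3 (mod 4).
    The inverse of 3 mod 4 is 3 (since 3·3 = 9 = 2·4 + 1), so t ≡ 3·3 = 9 ≡ 1 (mod 4).
    Then x = 5 + 11·1 = 16, valid modulo lcm(11, 4) = 44: x ≡ 16 (mod 44).
  Combine with x ≡ 2 (mod 3): since gcd(44, 3) = 1, we get a unique residue mod 132.
    Write x = 16 + 44·t and substitute into x ≡ 2 (mod 3): 44·t ≡ 2 − 16 = -14 (mod 3).
    Reduce coefficients mod 3: 2·t ≡ 1 (mod 3).
    The inverse of 2 mod 3 is 2 (since 2·2 = 4 = 1·3 + 1), so t ≡ 2·1 = 2 ≡ 2 (mod 3).
    Then x = 16 + 44·2 = 104, valid modulo lcm(44, 3) = 132: x ≡ 104 (mod 132).
Verify: 104 mod 11 = 5 ✓, 104 mod 4 = 0 ✓, 104 mod 3 = 2 ✓.

x ≡ 104 (mod 132).


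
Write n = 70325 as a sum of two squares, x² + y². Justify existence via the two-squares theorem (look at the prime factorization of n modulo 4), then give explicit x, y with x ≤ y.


Step 1: Factor n = 70325 = 5^2 · 29 · 97.
Step 2: Check the mod-4 condition on each prime factor: 5 ≡ 1 (mod 4), exponent 2; 29 ≡ 1 (mod 4), exponent 1; 97 ≡ 1 (mod 4), exponent 1.
All primes ≡ 3 (mod 4) appear to even exponent (or don't appear), so by the two-squares theorem n IS expressible as a sum of two squares.
Step 3: Build a representation. Group n = k² · m with k = 5 and m = 29 · 97 = 2813 (a product of primes ≡ 1 (mod 4)); a representation of m scales to one of n via (k·x)² + (k·y)² = k²(x² + y²). Each prime p ≡ 1 (mod 4) is itself a sum of two squares; find a² by testing p − a² for a perfect square:
  29: 29 − 1² = 28, 29 − 2² = 25 = 5² ⇒ 29 = 2² + 5².
  97: 97 − 1² = 96, 97 − 2² = 93, 97 − 3² = 88, 97 − 4² = 81 = 9² ⇒ 97 = 4² + 9².
  Combine using the Brahmagupta–Fibonacci identity (a² + b²)(c² + d²) = (ac − bd)² + (ad + bc)² = (ac + bd)² + (ad − bc)²:
  29 · 97 = 2813: from (2² + 5²)(4² + 9²), take (2·4 − 5·9, 2·9 + 5·4) = (8 − 45, 18 + 20) = (-37, 38); dropping signs (only squares matter) gives (37, 38); check 37² + 38² = 1369 + 1444 = 2813 ✓.
  Scale by k = 5: (5·37, 5·38) = (185, 190).
Step 4: Order so x ≤ y and verify: 185² + 190² = 34225 + 36100 = 70325 = n. ✓

n = 70325 = 185² + 190² (one valid representation with x ≤ y).


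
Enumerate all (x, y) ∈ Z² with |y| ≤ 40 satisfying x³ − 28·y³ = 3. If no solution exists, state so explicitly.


The equation is x³ - 28y³ = 3. For fixed y, x³ = 28·y³ + 3, so a solution requires the RHS to be a perfect cube.
Strategy: iterate y from -40 to 40, compute RHS = 28·y³ + 3, and check whether it is a (positive or negative) perfect cube.
Check small values of y:
  y = 0: RHS = 3 is not a perfect cube.
  y = 1: RHS = 31 is not a perfect cube.
  y = -1: RHS = -25 is not a perfect cube.
  y = 2: RHS = 227 is not a perfect cube.
  y = -2: RHS = -221 is not a perfect cube.
  y = 3: RHS = 759 is not a perfect cube.
  y = -3: RHS = -753 is not a perfect cube.
Continuing the search up to |y| = 40 finds no solutions either.
No (x, y) in the scanned range satisfies the equation.

No integer solutions with |y| ≤ 40.


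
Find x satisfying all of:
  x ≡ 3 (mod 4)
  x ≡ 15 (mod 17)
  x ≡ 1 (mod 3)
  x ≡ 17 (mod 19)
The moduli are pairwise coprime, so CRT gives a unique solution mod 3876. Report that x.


Product of moduli M = 4 · 17 · 3 · 19 = 3876.
Merge one congruence at a time:
  Start: x ≡ 3 (mod 4).
  Combine with x ≡ 15 (mod 17); new modulus lcm = 68.
    Write x = 3 + 4·t and substitute into x ≡ 15 (mod 17): 4·t ≡ 15 − 3 = 12 (mod 17).
    The inverse of 4 mod 17 is 13 (since 4·13 = 52 = 3·17 + 1), so t ≡ 13·12 = 156 ≡ 3 (mod 17).
    Then x = 3 + 4·3 = 15, valid modulo lcm(4, 17) = 68: x ≡ 15 (mod 68).
  Combine with x ≡ 1 (mod 3); new modulus lcm = 204.
    Write x = 15 + 68·t and substitute into x ≡ 1 (mod 3): 68·t ≡ 1 − 15 = -14 (mod 3).
    Reduce coefficients mod 3: 2·t ≡ 1 (mod 3).
    The inverse of 2 mod 3 is 2 (since 2·2 = 4 = 1·3 + 1), so t ≡ 2·1 = 2 ≡ 2 (mod 3).
    Then x = 15 + 68·2 = 151, valid modulo lcm(68, 3) = 204: x ≡ 151 (mod 204).
  Combine with x ≡ 17 (mod 19); new modulus lcm = 3876.
    Write x = 151 + 204·t and substitute into x ≡ 17 (mod 19): 204·t ≡ 17 − 151 = -134 (mod 19).
    Reduce coefficients mod 19: 14·t ≡ 18 (mod 19).
    The inverse of 14 mod 19 is 15 (since 14·15 = 210 = 11·19 + 1), so t ≡ 15·18 = 270 ≡ 4 (mod 19).
    Then x = 151 + 204·4 = 967, valid modulo lcm(204, 19) = 3876: x ≡ 967 (mod 3876).
Verify against each original: 967 mod 4 = 3, 967 mod 17 = 15, 967 mod 3 = 1, 967 mod 19 = 17.

x ≡ 967 (mod 3876).


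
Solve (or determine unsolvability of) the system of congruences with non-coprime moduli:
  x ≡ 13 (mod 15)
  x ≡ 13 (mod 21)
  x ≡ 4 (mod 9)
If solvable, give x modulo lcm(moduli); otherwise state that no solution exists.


Moduli 15, 21, 9 are not pairwise coprime, so CRT works modulo lcm(m_i) when all pairwise compatibility conditions hold.
Pairwise compatibility: gcd(m_i, m_j) must divide a_i - a_j for every pair.
Merge one congruence at a time:
  Start: x ≡ 13 (mod 15).
  Combine with x ≡ 13 (mod 21): gcd(15, 21) = 3; 13 - 13 = 0, which IS divisible by 3, so compatible.
    Write x = 13 + 15·t and substitute into x ≡ 13 (mod 21): 15·t ≡ 13 − 13 = 0 (mod 21).
    Divide the congruence (and modulus) by g = 3: 5·t ≡ 0 (mod 7).
    The inverse of 5 mod 7 is 3 (since 5·3 = 15 = 2·7 + 1), so t ≡ 3·0 = 0 ≡ 0 (mod 7).
    Then x = 13 + 15·0 = 13, valid modulo lcm(15, 21) = 105: x ≡ 13 (mod 105).
  Combine with x ≡ 4 (mod 9): gcd(105, 9) = 3; 4 - 13 = -9, which IS divisible by 3, so compatible.
    Write x = 13 + 105·t and substitute into x ≡ 4 (mod 9): 105·t ≡ 4 − 13 = -9 (mod 9).
    Divide the congruence (and modulus) by g = 3: 35·t ≡ -3 (mod 3).
    Reduce coefficients mod 3: 2·t ≡ 0 (mod 3).
    The inverse of 2 mod 3 is 2 (since 2·2 = 4 = 1·3 + 1), so t ≡ 2·0 = 0 ≡ 0 (mod 3).
    Then x = 13 + 105·0 = 13, valid modulo lcm(105, 9) = 315: x ≡ 13 (mod 315).
Verify: 13 mod 15 = 13, 13 mod 21 = 13, 13 mod 9 = 4.

x ≡ 13 (mod 315).


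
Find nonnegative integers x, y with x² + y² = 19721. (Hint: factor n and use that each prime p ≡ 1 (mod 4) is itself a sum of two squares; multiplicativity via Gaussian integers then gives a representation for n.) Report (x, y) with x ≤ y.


Step 1: Factor n = 19721 = 13 · 37 · 41.
Step 2: Check the mod-4 condition on each prime factor: 13 ≡ 1 (mod 4), exponent 1; 37 ≡ 1 (mod 4), exponent 1; 41 ≡ 1 (mod 4), exponent 1.
All primes ≡ 3 (mod 4) appear to even exponent (or don't appear), so by the two-squares theorem n IS expressible as a sum of two squares.
Step 3: Build a representation. Here n = 13 · 37 · 41 is a product of primes ≡ 1 (mod 4). Each prime p ≡ 1 (mod 4) is itself a sum of two squares; find a² by testing p − a² for a perfect square:
  13: 13 − 1² = 12, 13 − 2² = 9 = 3² ⇒ 13 = 2² + 3².
  37: 37 − 1² = 36 = 6² ⇒ 37 = 1² + 6².
  41: 41 − 1² = 40, 41 − 2² = 37, 41 − 3² = 32, 41 − 4² = 25 = 5² ⇒ 41 = 4² + 5².
  Combine using the Brahmagupta–Fibonacci identity (a² + b²)(c² + d²) = (ac − bd)² + (ad + bc)² = (ac + bd)² + (ad − bc)²:
  13 · 37 = 481: from (2² + 3²)(1² + 6²), take (2·1 − 3·6, 2·6 + 3·1) = (2 − 18, 12 + 3) = (-16, 15); dropping signs (only squares matter) gives (16, 15); check 16² + 15² = 256 + 225 = 481 ✓.
  481 · 41 = 19721: from (16² + 15²)(4² + 5²), take (16·4 − 15·5, 16·5 + 15·4) = (64 − 75, 80 + 60) = (-11, 140); dropping signs (only squares matter) gives (11, 140); check 11² + 140² = 121 + 19600 = 19721 ✓.
Step 4: Order so x ≤ y and verify: 11² + 140² = 121 + 19600 = 19721 = n. ✓

n = 19721 = 11² + 140² (one valid representation with x ≤ y).


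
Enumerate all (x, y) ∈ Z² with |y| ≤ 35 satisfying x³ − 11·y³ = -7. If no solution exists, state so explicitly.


The equation is x³ - 11y³ = -7. For fixed y, x³ = 11·y³ − 7, so a solution requires the RHS to be a perfect cube.
Strategy: iterate y from -35 to 35, compute RHS = 11·y³ − 7, and check whether it is a (positive or negative) perfect cube.
Check small values of y:
  y = 0: RHS = -7 is not a perfect cube.
  y = 1: RHS = 4 is not a perfect cube.
  y = -1: RHS = -18 is not a perfect cube.
  y = 2: RHS = 81 is not a perfect cube.
  y = -2: RHS = -95 is not a perfect cube.
  y = 3: RHS = 290 is not a perfect cube.
  y = -3: RHS = -304 is not a perfect cube.
Continuing the search up to |y| = 35 finds no solutions either.
No (x, y) in the scanned range satisfies the equation.

No integer solutions with |y| ≤ 35.


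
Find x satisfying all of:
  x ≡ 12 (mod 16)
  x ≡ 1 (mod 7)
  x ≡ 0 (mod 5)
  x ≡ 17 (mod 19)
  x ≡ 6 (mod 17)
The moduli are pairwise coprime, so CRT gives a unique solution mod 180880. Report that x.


Product of moduli M = 16 · 7 · 5 · 19 · 17 = 180880.
Merge one congruence at a time:
  Start: x ≡ 12 (mod 16).
  Combine with x ≡ 1 (mod 7); new modulus lcm = 112.
    Write x = 12 + 16·t and substitute into x ≡ 1 (mod 7): 16·t ≡ 1 − 12 = -11 (mod 7).
    Reduce coefficients mod 7: 2·t ≡ 3 (mod 7).
    The inverse of 2 mod 7 is 4 (since 2·4 = 8 = 1·7 + 1), so t ≡ 4·3 = 12 ≡ 5 (mod 7).
    Then x = 12 + 16·5 = 92, valid modulo lcm(16, 7) = 112: x ≡ 92 (mod 112).
  Combine with x ≡ 0 (mod 5); new modulus lcm = 560.
    Write x = 92 + 112·t and substitute into x ≡ 0 (mod 5): 112·t ≡ 0 − 92 = -92 (mod 5).
    Reduce coefficients mod 5: 2·t ≡ 3 (mod 5).
    The inverse of 2 mod 5 is 3 (since 2·3 = 6 = 1·5 + 1), so t ≡ 3·3 = 9 ≡ 4 (mod 5).
    Then x = 92 + 112·4 = 540, valid modulo lcm(112, 5) = 560: x ≡ 540 (mod 560).
  Combine with x ≡ 17 (mod 19); new modulus lcm = 10640.
    Write x = 540 + 560·t and substitute into x ≡ 17 (mod 19): 560·t ≡ 17 − 540 = -523 (mod 19).
    Reduce coefficients mod 19: 9·t ≡ 9 (mod 19).
    The inverse of 9 mod 19 is 17 (since 9·17 = 153 = 8·19 + 1), so t ≡ 17·9 = 153 ≡ 1 (mod 19).
    Then x = 540 + 560·1 = 1100, valid modulo lcm(560, 19) = 10640: x ≡ 1100 (mod 10640).
  Combine with x ≡ 6 (mod 17); new modulus lcm = 180880.
    Write x = 1100 + 10640·t and substitute into x ≡ 6 (mod 17): 10640·t ≡ 6 − 1100 = -1094 (mod 17).
    Reduce coefficients mod 17: 15·t ≡ 11 (mod 17).
    The inverse of 15 mod 17 is 8 (since 15·8 = 120 = 7·17 + 1), so t ≡ 8·11 = 88 ≡ 3 (mod 17).
    Then x = 1100 + 10640·3 = 33020, valid modulo lcm(10640, 17) = 180880: x ≡ 33020 (mod 180880).
Verify against each original: 33020 mod 16 = 12, 33020 mod 7 = 1, 33020 mod 5 = 0, 33020 mod 19 = 17, 33020 mod 17 = 6.

x ≡ 33020 (mod 180880).


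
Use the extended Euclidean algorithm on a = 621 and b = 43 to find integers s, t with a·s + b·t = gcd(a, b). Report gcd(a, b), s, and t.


Euclidean algorithm on (621, 43) — divide until remainder is 0:
  621 = 14 · 43 + 19
  43 = 2 · 19 + 5
  19 = 3 · 5 + 4
  5 = 1 · 4 + 1
  4 = 4 · 1 + 0
gcd(621, 43) = 1.
Track Bezout coefficients alongside the remainders: start with r₀ = 621 = a·1 + b·0 (s = 1, t = 0) and r₁ = 43 = a·0 + b·1 (s = 0, t = 1); each new remainder r_{k+1} = r_{k-1} − q_k·r_k inherits s_{k+1} = s_{k-1} − q_k·s_k, t_{k+1} = t_{k-1} − q_k·t_k, so r_k = a·s_k + b·t_k at every step:
  q = 14: r = 19, s = 1 − 14·0 = 1, t = 0 − 14·1 = -14  (check: 621·1 + 43·(-14) = 19)
  q = 2: r = 5, s = 0 − 2·1 = -2, t = 1 − 2·(-14) = 29  (check: 621·(-2) + 43·29 = 5)
  q = 3: r = 4, s = 1 − 3·(-2) = 7, t = -14 − 3·29 = -101  (check: 621·7 + 43·(-101) = 4)
  q = 1: r = 1, s = -2 − 1·7 = -9, t = 29 − 1·(-101) = 130  (check: 621·(-9) + 43·130 = 1)
The row with r = 1 (the gcd) gives the Bezout coefficients s = -9, t = 130.
Result: 621 · (-9) + 43 · (130) = 1.

gcd(621, 43) = 1; s = -9, t = 130 (check: 621·(-9) + 43·130 = 1).


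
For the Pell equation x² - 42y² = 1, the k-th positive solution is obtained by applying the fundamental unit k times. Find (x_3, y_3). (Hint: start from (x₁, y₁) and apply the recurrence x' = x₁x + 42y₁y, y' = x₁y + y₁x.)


Step 1: Find the fundamental solution (x₁, y₁) of x² - 42y² = 1.
  Expand √42 as a continued fraction. a₀ = ⌊√42⌋ = 6; iterate m_{k+1} = d_k·a_k − m_k, d_{k+1} = (42 − m_{k+1}²)/d_k, a_{k+1} = ⌊(a₀ + m_{k+1})/d_{k+1}⌋ (starting m₀ = 0, d₀ = 1), with convergents p_k = a_k·p_{k-1} + p_{k-2}, q_k = a_k·q_{k-1} + q_{k-2} (p₋₁ = 1, q₋₁ = 0):
  k = 0: a₀ = 6; p₀/q₀ = 6/1; p₀² − 42·q₀² = 36 − 42 = -6.
  k = 1: m = 6, d = 6, a = ⌊(6 + 6)/6⌋ = 2; p/q = (2·6 + 1)/(2·1 + 0) = 13/2; p² − 42·q² = 169 − 168 = 1.
  The first convergent with p² − 42·q² = 1 gives the fundamental solution (x₁, y₁) = (13, 2).
Step 2: Apply the recurrence (x_{n+1}, y_{n+1}) = (x₁x_n + 42y₁y_n, x₁y_n + y₁x_n) repeatedly.
  From (x_1, y_1) = (13, 2): x_2 = 13·13 + 42·2·2 = 337; y_2 = 13·2 + 2·13 = 52.
  From (x_2, y_2) = (337, 52): x_3 = 13·337 + 42·2·52 = 8749; y_3 = 13·52 + 2·337 = 1350.
Step 3: Verify x_3² - 42·y_3² = 76545001 - 76545000 = 1 (should be 1). ✓

(x_1, y_1) = (13, 2); (x_3, y_3) = (8749, 1350).


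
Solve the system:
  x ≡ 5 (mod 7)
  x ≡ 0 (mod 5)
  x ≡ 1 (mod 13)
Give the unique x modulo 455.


Moduli 7, 5, 13 are pairwise coprime; by CRT there is a unique solution modulo M = 7 · 5 · 13 = 455.
Solve pairwise, accumulating the modulus:
  Start with x ≡ 5 (mod 7).
  Combine with x ≡ 0 (mod 5): since gcd(7, 5) = 1, we get a unique residue mod 35.
    Write x = 5 + 7·t and substitute into x ≡ 0 (mod 5): 7·t ≡ 0 − 5 = -5 (mod 5).
    Reduce coefficients mod 5: 2·t ≡ 0 (mod 5).
    The inverse of 2 mod 5 is 3 (since 2·3 = 6 = 1·5 + 1), so t ≡ 3·0 = 0 ≡ 0 (mod 5).
    Then x = 5 + 7·0 = 5, valid modulo lcm(7, 5) = 35: x ≡ 5 (mod 35).
  Combine with x ≡ 1 (mod 13): since gcd(35, 13) = 1, we get a unique residue mod 455.
    Write x = 5 + 35·t and substitute into x ≡ 1 (mod 13): 35·t ≡ 1 − 5 = -4 (mod 13).
    Reduce coefficients mod 13: 9·t ≡ 9 (mod 13).
    The inverse of 9 mod 13 is 3 (since 9·3 = 27 = 2·13 + 1), so t ≡ 3·9 = 27 ≡ 1 (mod 13).
    Then x = 5 + 35·1 = 40, valid modulo lcm(35, 13) = 455: x ≡ 40 (mod 455).
Verify: 40 mod 7 = 5 ✓, 40 mod 5 = 0 ✓, 40 mod 13 = 1 ✓.

x ≡ 40 (mod 455).


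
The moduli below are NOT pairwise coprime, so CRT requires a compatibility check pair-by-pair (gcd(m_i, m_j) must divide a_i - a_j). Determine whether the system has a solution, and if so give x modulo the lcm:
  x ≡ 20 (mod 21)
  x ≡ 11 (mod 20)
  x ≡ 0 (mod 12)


Moduli 21, 20, 12 are not pairwise coprime, so CRT works modulo lcm(m_i) when all pairwise compatibility conditions hold.
Pairwise compatibility: gcd(m_i, m_j) must divide a_i - a_j for every pair.
Merge one congruence at a time:
  Start: x ≡ 20 (mod 21).
  Combine with x ≡ 11 (mod 20): gcd(21, 20) = 1; 11 - 20 = -9, which IS divisible by 1, so compatible.
    Write x = 20 + 21·t and substitute into x ≡ 11 (mod 20): 21·t ≡ 11 − 20 = -9 (mod 20).
    Reduce coefficients mod 20: 1·t ≡ 11 (mod 20).
    So t ≡ 11 (mod 20).
    Then x = 20 + 21·11 = 251, valid modulo lcm(21, 20) = 420: x ≡ 251 (mod 420).
  Combine with x ≡ 0 (mod 12): gcd(420, 12) = 12, and 0 - 251 = -251 is NOT divisible by 12.
    ⇒ system is inconsistent (no integer solution).

No solution (the system is inconsistent).


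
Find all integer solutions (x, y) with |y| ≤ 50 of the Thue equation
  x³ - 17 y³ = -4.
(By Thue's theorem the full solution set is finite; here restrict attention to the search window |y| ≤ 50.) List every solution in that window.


The equation is x³ - 17y³ = -4. For fixed y, x³ = 17·y³ − 4, so a solution requires the RHS to be a perfect cube.
Strategy: iterate y from -50 to 50, compute RHS = 17·y³ − 4, and check whether it is a (positive or negative) perfect cube.
Check small values of y:
  y = 0: RHS = -4 is not a perfect cube.
  y = 1: RHS = 13 is not a perfect cube.
  y = -1: RHS = -21 is not a perfect cube.
  y = 2: RHS = 132 is not a perfect cube.
  y = -2: RHS = -140 is not a perfect cube.
  y = 3: RHS = 455 is not a perfect cube.
  y = -3: RHS = -463 is not a perfect cube.
Continuing the search up to |y| = 50 finds no solutions either.
No (x, y) in the scanned range satisfies the equation.

No integer solutions with |y| ≤ 50.


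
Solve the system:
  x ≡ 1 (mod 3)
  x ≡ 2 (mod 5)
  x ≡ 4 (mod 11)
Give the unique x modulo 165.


Moduli 3, 5, 11 are pairwise coprime; by CRT there is a unique solution modulo M = 3 · 5 · 11 = 165.
Solve pairwise, accumulating the modulus:
  Start with x ≡ 1 (mod 3).
  Combine with x ≡ 2 (mod 5): since gcd(3, 5) = 1, we get a unique residue mod 15.
    Write x = 1 + 3·t and substitute into x ≡ 2 (mod 5): 3·t ≡ 2 − 1 = 1 (mod 5).
    The inverse of 3 mod 5 is 2 (since 3·2 = 6 = 1·5 + 1), so t ≡ 2·1 = 2 ≡ 2 (mod 5).
    Then x = 1 + 3·2 = 7, valid modulo lcm(3, 5) = 15: x ≡ 7 (mod 15).
  Combine with x ≡ 4 (mod 11): since gcd(15, 11) = 1, we get a unique residue mod 165.
    Write x = 7 + 15·t and substitute into x ≡ 4 (mod 11): 15·t ≡ 4 − 7 = -3 (mod 11).
    Reduce coefficients mod 11: 4·t ≡ 8 (mod 11).
    The inverse of 4 mod 11 is 3 (since 4·3 = 12 = 1·11 + 1), so t ≡ 3·8 = 24 ≡ 2 (mod 11).
    Then x = 7 + 15·2 = 37, valid modulo lcm(15, 11) = 165: x ≡ 37 (mod 165).
Verify: 37 mod 3 = 1 ✓, 37 mod 5 = 2 ✓, 37 mod 11 = 4 ✓.

x ≡ 37 (mod 165).


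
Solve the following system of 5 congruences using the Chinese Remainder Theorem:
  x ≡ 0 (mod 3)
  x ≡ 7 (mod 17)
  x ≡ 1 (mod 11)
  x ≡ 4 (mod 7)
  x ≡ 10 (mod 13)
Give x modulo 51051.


Product of moduli M = 3 · 17 · 11 · 7 · 13 = 51051.
Merge one congruence at a time:
  Start: x ≡ 0 (mod 3).
  Combine with x ≡ 7 (mod 17); new modulus lcm = 51.
    Write x = 0 + 3·t and substitute into x ≡ 7 (mod 17): 3·t ≡ 7 − 0 = 7 (mod 17).
    The inverse of 3 mod 17 is 6 (since 3·6 = 18 = 1·17 + 1), so t ≡ 6·7 = 42 ≡ 8 (mod 17).
    Then x = 0 + 3·8 = 24, valid modulo lcm(3, 17) = 51: x ≡ 24 (mod 51).
  Combine with x ≡ 1 (mod 11); new modulus lcm = 561.
    Write x = 24 + 51·t and substitute into x ≡ 1 (mod 11): 51·t ≡ 1 − 24 = -23 (mod 11).
    Reduce coefficients mod 11: 7·t ≡ 10 (mod 11).
    The inverse of 7 mod 11 is 8 (since 7·8 = 56 = 5·11 + 1), so t ≡ 8·10 = 80 ≡ 3 (mod 11).
    Then x = 24 + 51·3 = 177, valid modulo lcm(51, 11) = 561: x ≡ 177 (mod 561).
  Combine with x ≡ 4 (mod 7); new modulus lcm = 3927.
    Write x = 177 + 561·t and substitute into x ≡ 4 (mod 7): 561·t ≡ 4 − 177 = -173 (mod 7).
    Reduce coefficients mod 7: 1·t ≡ 2 (mod 7).
    So t ≡ 2 (mod 7).
    Then x = 177 + 561·2 = 1299, valid modulo lcm(561, 7) = 3927: x ≡ 1299 (mod 3927).
  Combine with x ≡ 10 (mod 13); new modulus lcm = 51051.
    Write x = 1299 + 3927·t and substitute into x ≡ 10 (mod 13): 3927·t ≡ 10 − 1299 = -1289 (mod 13).
    Reduce coefficients mod 13: 1·t ≡ 11 (mod 13).
    So t ≡ 11 (mod 13).
    Then x = 1299 + 3927·11 = 44496, valid modulo lcm(3927, 13) = 51051: x ≡ 44496 (mod 51051).
Verify against each original: 44496 mod 3 = 0, 44496 mod 17 = 7, 44496 mod 11 = 1, 44496 mod 7 = 4, 44496 mod 13 = 10.

x ≡ 44496 (mod 51051).


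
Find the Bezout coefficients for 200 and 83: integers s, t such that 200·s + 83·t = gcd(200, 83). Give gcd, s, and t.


Euclidean algorithm on (200, 83) — divide until remainder is 0:
  200 = 2 · 83 + 34
  83 = 2 · 34 + 15
  34 = 2 · 15 + 4
  15 = 3 · 4 + 3
  4 = 1 · 3 + 1
  3 = 3 · 1 + 0
gcd(200, 83) = 1.
Track Bezout coefficients alongside the remainders: start with r₀ = 200 = a·1 + b·0 (s = 1, t = 0) and r₁ = 83 = a·0 + b·1 (s = 0, t = 1); each new remainder r_{k+1} = r_{k-1} − q_k·r_k inherits s_{k+1} = s_{k-1} − q_k·s_k, t_{k+1} = t_{k-1} − q_k·t_k, so r_k = a·s_k + b·t_k at every step:
  q = 2: r = 34, s = 1 − 2·0 = 1, t = 0 − 2·1 = -2  (check: 200·1 + 83·(-2) = 34)
  q = 2: r = 15, s = 0 − 2·1 = -2, t = 1 − 2·(-2) = 5  (check: 200·(-2) + 83·5 = 15)
  q = 2: r = 4, s = 1 − 2·(-2) = 5, t = -2 − 2·5 = -12  (check: 200·5 + 83·(-12) = 4)
  q = 3: r = 3, s = -2 − 3·5 = -17, t = 5 − 3·(-12) = 41  (check: 200·(-17) + 83·41 = 3)
  q = 1: r = 1, s = 5 − 1·(-17) = 22, t = -12 − 1·41 = -53  (check: 200·22 + 83·(-53) = 1)
The row with r = 1 (the gcd) gives the Bezout coefficients s = 22, t = -53.
Result: 200 · (22) + 83 · (-53) = 1.

gcd(200, 83) = 1; s = 22, t = -53 (check: 200·22 + 83·(-53) = 1).


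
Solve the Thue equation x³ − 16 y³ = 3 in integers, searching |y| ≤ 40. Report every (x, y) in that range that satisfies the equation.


The equation is x³ - 16y³ = 3. For fixed y, x³ = 16·y³ + 3, so a solution requires the RHS to be a perfect cube.
Strategy: iterate y from -40 to 40, compute RHS = 16·y³ + 3, and check whether it is a (positive or negative) perfect cube.
Check small values of y:
  y = 0: RHS = 3 is not a perfect cube.
  y = 1: RHS = 19 is not a perfect cube.
  y = -1: RHS = -13 is not a perfect cube.
  y = 2: RHS = 131 is not a perfect cube.
  y = -2: RHS = -125 = (-5)³ ⇒ x = -5 works.
  y = 3: RHS = 435 is not a perfect cube.
  y = -3: RHS = -429 is not a perfect cube.
Continuing the search up to |y| = 40 finds no further solutions beyond those listed.
Collected solutions: (-5, -2).

Solutions (with |y| ≤ 40): (-5, -2).


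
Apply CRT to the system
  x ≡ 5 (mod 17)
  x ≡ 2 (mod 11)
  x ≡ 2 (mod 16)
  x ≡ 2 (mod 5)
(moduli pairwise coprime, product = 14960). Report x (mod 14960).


Product of moduli M = 17 · 11 · 16 · 5 = 14960.
Merge one congruence at a time:
  Start: x ≡ 5 (mod 17).
  Combine with x ≡ 2 (mod 11); new modulus lcm = 187.
    Write x = 5 + 17·t and substitute into x ≡ 2 (mod 11): 17·t ≡ 2 − 5 = -3 (mod 11).
    Reduce coefficients mod 11: 6·t ≡ 8 (mod 11).
    The inverse of 6 mod 11 is 2 (since 6·2 = 12 = 1·11 + 1), so t ≡ 2·8 = 16 ≡ 5 (mod 11).
    Then x = 5 + 17·5 = 90, valid modulo lcm(17, 11) = 187: x ≡ 90 (mod 187).
  Combine with x ≡ 2 (mod 16); new modulus lcm = 2992.
    Write x = 90 + 187·t and substitute into x ≡ 2 (mod 16): 187·t ≡ 2 − 90 = -88 (mod 16).
    Reduce coefficients mod 16: 11·t ≡ 8 (mod 16).
    The inverse of 11 mod 16 is 3 (since 11·3 = 33 = 2·16 + 1), so t ≡ 3·8 = 24 ≡ 8 (mod 16).
    Then x = 90 + 187·8 = 1586, valid modulo lcm(187, 16) = 2992: x ≡ 1586 (mod 2992).
  Combine with x ≡ 2 (mod 5); new modulus lcm = 14960.
    Write x = 1586 + 2992·t and substitute into x ≡ 2 (mod 5): 2992·t ≡ 2 − 1586 = -1584 (mod 5).
    Reduce coefficients mod 5: 2·t ≡ 1 (mod 5).
    The inverse of 2 mod 5 is 3 (since 2·3 = 6 = 1·5 + 1), so t ≡ 3·1 = 3 ≡ 3 (mod 5).
    Then x = 1586 + 2992·3 = 10562, valid modulo lcm(2992, 5) = 14960: x ≡ 10562 (mod 14960).
Verify against each original: 10562 mod 17 = 5, 10562 mod 11 = 2, 10562 mod 16 = 2, 10562 mod 5 = 2.

x ≡ 10562 (mod 14960).


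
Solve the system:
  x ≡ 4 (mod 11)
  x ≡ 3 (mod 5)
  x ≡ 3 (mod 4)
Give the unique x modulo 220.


Moduli 11, 5, 4 are pairwise coprime; by CRT there is a unique solution modulo M = 11 · 5 · 4 = 220.
Solve pairwise, accumulating the modulus:
  Start with x ≡ 4 (mod 11).
  Combine with x ≡ 3 (mod 5): since gcd(11, 5) = 1, we get a unique residue mod 55.
    Write x = 4 + 11·t and substitute into x ≡ 3 (mod 5): 11·t ≡ 3 − 4 = -1 (mod 5).
    Reduce coefficients mod 5: 1·t ≡ 4 (mod 5).
    So t ≡ 4 (mod 5).
    Then x = 4 + 11·4 = 48, valid modulo lcm(11, 5) = 55: x ≡ 48 (mod 55).
  Combine with x ≡ 3 (mod 4): since gcd(55, 4) = 1, we get a unique residue mod 220.
    Write x = 48 + 55·t and substitute into x ≡ 3 (mod 4): 55·t ≡ 3 − 48 = -45 (mod 4).
    Reduce coefficients mod 4: 3·t ≡ 3 (mod 4).
    The inverse of 3 mod 4 is 3 (since 3·3 = 9 = 2·4 + 1), so t ≡ 3·3 = 9 ≡ 1 (mod 4).
    Then x = 48 + 55·1 = 103, valid modulo lcm(55, 4) = 220: x ≡ 103 (mod 220).
Verify: 103 mod 11 = 4 ✓, 103 mod 5 = 3 ✓, 103 mod 4 = 3 ✓.

x ≡ 103 (mod 220).


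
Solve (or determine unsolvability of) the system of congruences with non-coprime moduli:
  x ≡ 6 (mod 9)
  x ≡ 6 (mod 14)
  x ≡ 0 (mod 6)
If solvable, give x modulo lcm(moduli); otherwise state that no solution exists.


Moduli 9, 14, 6 are not pairwise coprime, so CRT works modulo lcm(m_i) when all pairwise compatibility conditions hold.
Pairwise compatibility: gcd(m_i, m_j) must divide a_i - a_j for every pair.
Merge one congruence at a time:
  Start: x ≡ 6 (mod 9).
  Combine with x ≡ 6 (mod 14): gcd(9, 14) = 1; 6 - 6 = 0, which IS divisible by 1, so compatible.
    Write x = 6 + 9·t and substitute into x ≡ 6 (mod 14): 9·t ≡ 6 − 6 = 0 (mod 14).
    The inverse of 9 mod 14 is 11 (since 9·11 = 99 = 7·14 + 1), so t ≡ 11·0 = 0 ≡ 0 (mod 14).
    Then x = 6 + 9·0 = 6, valid modulo lcm(9, 14) = 126: x ≡ 6 (mod 126).
  Combine with x ≡ 0 (mod 6): gcd(126, 6) = 6; 0 - 6 = -6, which IS divisible by 6, so compatible.
    Write x = 6 + 126·t and substitute into x ≡ 0 (mod 6): 126·t ≡ 0 − 6 = -6 (mod 6).
    Divide the congruence (and modulus) by g = 6: 21·t ≡ -1 (mod 1).
    Modulo 1 every t works; take t = 0.
    Then x = 6 + 126·0 = 6, valid modulo lcm(126, 6) = 126: x ≡ 6 (mod 126).
Verify: 6 mod 9 = 6, 6 mod 14 = 6, 6 mod 6 = 0.

x ≡ 6 (mod 126).


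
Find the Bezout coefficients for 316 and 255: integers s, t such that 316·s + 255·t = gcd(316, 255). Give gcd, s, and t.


Euclidean algorithm on (316, 255) — divide until remainder is 0:
  316 = 1 · 255 + 61
  255 = 4 · 61 + 11
  61 = 5 · 11 + 6
  11 = 1 · 6 + 5
  6 = 1 · 5 + 1
  5 = 5 · 1 + 0
gcd(316, 255) = 1.
Track Bezout coefficients alongside the remainders: start with r₀ = 316 = a·1 + b·0 (s = 1, t = 0) and r₁ = 255 = a·0 + b·1 (s = 0, t = 1); each new remainder r_{k+1} = r_{k-1} − q_k·r_k inherits s_{k+1} = s_{k-1} − q_k·s_k, t_{k+1} = t_{k-1} − q_k·t_k, so r_k = a·s_k + b·t_k at every step:
  q = 1: r = 61, s = 1 − 1·0 = 1, t = 0 − 1·1 = -1  (check: 316·1 + 255·(-1) = 61)
  q = 4: r = 11, s = 0 − 4·1 = -4, t = 1 − 4·(-1) = 5  (check: 316·(-4) + 255·5 = 11)
  q = 5: r = 6, s = 1 − 5·(-4) = 21, t = -1 − 5·5 = -26  (check: 316·21 + 255·(-26) = 6)
  q = 1: r = 5, s = -4 − 1·21 = -25, t = 5 − 1·(-26) = 31  (check: 316·(-25) + 255·31 = 5)
  q = 1: r = 1, s = 21 − 1·(-25) = 46, t = -26 − 1·31 = -57  (check: 316·46 + 255·(-57) = 1)
The row with r = 1 (the gcd) gives the Bezout coefficients s = 46, t = -57.
Result: 316 · (46) + 255 · (-57) = 1.

gcd(316, 255) = 1; s = 46, t = -57 (check: 316·46 + 255·(-57) = 1).
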